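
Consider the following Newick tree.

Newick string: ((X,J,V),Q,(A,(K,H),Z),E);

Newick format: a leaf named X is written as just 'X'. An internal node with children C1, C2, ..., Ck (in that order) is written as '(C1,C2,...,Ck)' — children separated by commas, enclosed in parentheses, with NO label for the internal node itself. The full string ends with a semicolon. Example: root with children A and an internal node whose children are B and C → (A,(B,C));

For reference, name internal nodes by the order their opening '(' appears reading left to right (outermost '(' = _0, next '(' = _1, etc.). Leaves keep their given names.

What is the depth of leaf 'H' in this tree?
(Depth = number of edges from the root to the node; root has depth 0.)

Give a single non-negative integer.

Newick: ((X,J,V),Q,(A,(K,H),Z),E);
Naming internals by '(' encounter order: outermost '(' = _0, next = _1, ...
Query node: H
Path from root: _0 -> _2 -> _3 -> H
Depth of H: 3 (number of edges from root)

Answer: 3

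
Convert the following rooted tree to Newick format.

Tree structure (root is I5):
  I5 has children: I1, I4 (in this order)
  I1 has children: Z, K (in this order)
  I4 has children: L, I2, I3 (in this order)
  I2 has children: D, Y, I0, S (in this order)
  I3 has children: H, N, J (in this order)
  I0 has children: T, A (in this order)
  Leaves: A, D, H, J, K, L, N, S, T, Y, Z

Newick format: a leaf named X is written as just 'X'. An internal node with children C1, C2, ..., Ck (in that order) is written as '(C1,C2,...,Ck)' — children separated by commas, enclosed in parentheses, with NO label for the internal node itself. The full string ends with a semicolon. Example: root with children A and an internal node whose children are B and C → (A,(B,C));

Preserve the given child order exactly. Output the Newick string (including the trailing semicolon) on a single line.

Answer: ((Z,K),(L,(D,Y,(T,A),S),(H,N,J)));

Derivation:
internal I5 with children ['I1', 'I4']
  internal I1 with children ['Z', 'K']
    leaf 'Z' → 'Z'
    leaf 'K' → 'K'
  → '(Z,K)'
  internal I4 with children ['L', 'I2', 'I3']
    leaf 'L' → 'L'
    internal I2 with children ['D', 'Y', 'I0', 'S']
      leaf 'D' → 'D'
      leaf 'Y' → 'Y'
      internal I0 with children ['T', 'A']
        leaf 'T' → 'T'
        leaf 'A' → 'A'
      → '(T,A)'
      leaf 'S' → 'S'
    → '(D,Y,(T,A),S)'
    internal I3 with children ['H', 'N', 'J']
      leaf 'H' → 'H'
      leaf 'N' → 'N'
      leaf 'J' → 'J'
    → '(H,N,J)'
  → '(L,(D,Y,(T,A),S),(H,N,J))'
→ '((Z,K),(L,(D,Y,(T,A),S),(H,N,J)))'
Final: ((Z,K),(L,(D,Y,(T,A),S),(H,N,J)));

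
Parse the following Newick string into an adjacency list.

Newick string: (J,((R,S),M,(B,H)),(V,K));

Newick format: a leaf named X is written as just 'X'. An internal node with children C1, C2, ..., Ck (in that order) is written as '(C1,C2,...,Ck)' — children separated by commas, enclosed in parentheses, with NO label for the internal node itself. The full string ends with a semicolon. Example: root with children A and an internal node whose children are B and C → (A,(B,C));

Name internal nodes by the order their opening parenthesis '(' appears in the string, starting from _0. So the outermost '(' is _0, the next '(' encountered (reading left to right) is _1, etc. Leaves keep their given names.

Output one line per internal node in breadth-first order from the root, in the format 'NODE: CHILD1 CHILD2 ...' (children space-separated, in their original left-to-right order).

Input: (J,((R,S),M,(B,H)),(V,K));
Scanning left-to-right, naming '(' by encounter order:
  pos 0: '(' -> open internal node _0 (depth 1)
  pos 3: '(' -> open internal node _1 (depth 2)
  pos 4: '(' -> open internal node _2 (depth 3)
  pos 8: ')' -> close internal node _2 (now at depth 2)
  pos 12: '(' -> open internal node _3 (depth 3)
  pos 16: ')' -> close internal node _3 (now at depth 2)
  pos 17: ')' -> close internal node _1 (now at depth 1)
  pos 19: '(' -> open internal node _4 (depth 2)
  pos 23: ')' -> close internal node _4 (now at depth 1)
  pos 24: ')' -> close internal node _0 (now at depth 0)
Total internal nodes: 5
BFS adjacency from root:
  _0: J _1 _4
  _1: _2 M _3
  _4: V K
  _2: R S
  _3: B H

Answer: _0: J _1 _4
_1: _2 M _3
_4: V K
_2: R S
_3: B H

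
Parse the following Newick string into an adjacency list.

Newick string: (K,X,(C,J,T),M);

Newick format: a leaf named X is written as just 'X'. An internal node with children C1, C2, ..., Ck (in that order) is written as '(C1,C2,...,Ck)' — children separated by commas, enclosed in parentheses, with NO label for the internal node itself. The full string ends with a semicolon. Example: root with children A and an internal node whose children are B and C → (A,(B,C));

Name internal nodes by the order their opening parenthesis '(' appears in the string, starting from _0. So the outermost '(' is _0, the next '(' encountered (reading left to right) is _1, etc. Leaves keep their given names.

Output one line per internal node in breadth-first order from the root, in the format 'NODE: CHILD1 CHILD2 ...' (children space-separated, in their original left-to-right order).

Answer: _0: K X _1 M
_1: C J T

Derivation:
Input: (K,X,(C,J,T),M);
Scanning left-to-right, naming '(' by encounter order:
  pos 0: '(' -> open internal node _0 (depth 1)
  pos 5: '(' -> open internal node _1 (depth 2)
  pos 11: ')' -> close internal node _1 (now at depth 1)
  pos 14: ')' -> close internal node _0 (now at depth 0)
Total internal nodes: 2
BFS adjacency from root:
  _0: K X _1 M
  _1: C J T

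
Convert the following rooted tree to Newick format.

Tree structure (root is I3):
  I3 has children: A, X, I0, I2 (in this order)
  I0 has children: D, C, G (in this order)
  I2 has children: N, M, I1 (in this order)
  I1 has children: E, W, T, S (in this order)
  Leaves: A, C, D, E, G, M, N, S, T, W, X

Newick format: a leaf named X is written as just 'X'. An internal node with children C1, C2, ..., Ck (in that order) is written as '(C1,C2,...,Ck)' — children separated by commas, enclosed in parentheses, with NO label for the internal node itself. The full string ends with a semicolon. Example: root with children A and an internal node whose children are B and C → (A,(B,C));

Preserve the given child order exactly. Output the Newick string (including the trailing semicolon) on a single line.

Answer: (A,X,(D,C,G),(N,M,(E,W,T,S)));

Derivation:
internal I3 with children ['A', 'X', 'I0', 'I2']
  leaf 'A' → 'A'
  leaf 'X' → 'X'
  internal I0 with children ['D', 'C', 'G']
    leaf 'D' → 'D'
    leaf 'C' → 'C'
    leaf 'G' → 'G'
  → '(D,C,G)'
  internal I2 with children ['N', 'M', 'I1']
    leaf 'N' → 'N'
    leaf 'M' → 'M'
    internal I1 with children ['E', 'W', 'T', 'S']
      leaf 'E' → 'E'
      leaf 'W' → 'W'
      leaf 'T' → 'T'
      leaf 'S' → 'S'
    → '(E,W,T,S)'
  → '(N,M,(E,W,T,S))'
→ '(A,X,(D,C,G),(N,M,(E,W,T,S)))'
Final: (A,X,(D,C,G),(N,M,(E,W,T,S)));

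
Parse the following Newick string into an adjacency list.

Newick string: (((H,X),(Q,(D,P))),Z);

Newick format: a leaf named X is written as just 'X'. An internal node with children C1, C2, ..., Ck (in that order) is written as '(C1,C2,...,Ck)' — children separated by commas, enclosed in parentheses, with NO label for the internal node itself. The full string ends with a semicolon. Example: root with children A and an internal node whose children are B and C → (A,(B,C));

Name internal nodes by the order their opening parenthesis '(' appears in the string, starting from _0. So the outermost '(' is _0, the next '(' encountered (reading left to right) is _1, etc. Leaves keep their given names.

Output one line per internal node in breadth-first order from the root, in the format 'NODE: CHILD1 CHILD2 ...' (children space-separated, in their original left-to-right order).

Answer: _0: _1 Z
_1: _2 _3
_2: H X
_3: Q _4
_4: D P

Derivation:
Input: (((H,X),(Q,(D,P))),Z);
Scanning left-to-right, naming '(' by encounter order:
  pos 0: '(' -> open internal node _0 (depth 1)
  pos 1: '(' -> open internal node _1 (depth 2)
  pos 2: '(' -> open internal node _2 (depth 3)
  pos 6: ')' -> close internal node _2 (now at depth 2)
  pos 8: '(' -> open internal node _3 (depth 3)
  pos 11: '(' -> open internal node _4 (depth 4)
  pos 15: ')' -> close internal node _4 (now at depth 3)
  pos 16: ')' -> close internal node _3 (now at depth 2)
  pos 17: ')' -> close internal node _1 (now at depth 1)
  pos 20: ')' -> close internal node _0 (now at depth 0)
Total internal nodes: 5
BFS adjacency from root:
  _0: _1 Z
  _1: _2 _3
  _2: H X
  _3: Q _4
  _4: D P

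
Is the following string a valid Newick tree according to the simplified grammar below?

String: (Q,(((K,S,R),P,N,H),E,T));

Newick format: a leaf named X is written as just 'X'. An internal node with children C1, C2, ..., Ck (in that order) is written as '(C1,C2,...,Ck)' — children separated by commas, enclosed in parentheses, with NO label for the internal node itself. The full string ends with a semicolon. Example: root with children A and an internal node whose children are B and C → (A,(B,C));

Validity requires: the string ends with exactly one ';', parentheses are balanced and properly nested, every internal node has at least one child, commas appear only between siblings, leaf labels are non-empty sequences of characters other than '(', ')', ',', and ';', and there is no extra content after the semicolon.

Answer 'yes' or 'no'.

Answer: yes

Derivation:
Input: (Q,(((K,S,R),P,N,H),E,T));
Paren balance: 4 '(' vs 4 ')' OK
Ends with single ';': True
Full parse: OK
Valid: True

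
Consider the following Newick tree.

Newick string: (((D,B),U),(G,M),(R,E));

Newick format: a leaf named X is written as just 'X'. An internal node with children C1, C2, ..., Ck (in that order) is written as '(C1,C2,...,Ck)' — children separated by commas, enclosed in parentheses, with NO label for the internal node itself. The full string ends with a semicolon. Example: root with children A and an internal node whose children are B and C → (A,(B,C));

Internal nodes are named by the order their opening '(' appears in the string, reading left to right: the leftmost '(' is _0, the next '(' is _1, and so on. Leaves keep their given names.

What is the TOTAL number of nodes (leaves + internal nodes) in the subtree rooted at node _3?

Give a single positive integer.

Newick: (((D,B),U),(G,M),(R,E));
Locate _3: it is the '(' at position 11 (the 4th '(' reading left to right).
Query: subtree rooted at _3
_3: subtree_size = 1 + 2
  G: subtree_size = 1 + 0
  M: subtree_size = 1 + 0
Total subtree size of _3: 3

Answer: 3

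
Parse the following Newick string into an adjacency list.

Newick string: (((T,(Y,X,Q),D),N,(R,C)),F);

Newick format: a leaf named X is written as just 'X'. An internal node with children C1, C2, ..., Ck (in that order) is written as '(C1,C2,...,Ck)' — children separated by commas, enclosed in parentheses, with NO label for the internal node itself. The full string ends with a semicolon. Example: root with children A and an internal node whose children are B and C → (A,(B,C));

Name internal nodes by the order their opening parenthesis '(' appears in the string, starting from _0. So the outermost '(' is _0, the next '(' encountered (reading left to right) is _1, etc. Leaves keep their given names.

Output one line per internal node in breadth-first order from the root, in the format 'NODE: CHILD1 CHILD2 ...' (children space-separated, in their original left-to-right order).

Input: (((T,(Y,X,Q),D),N,(R,C)),F);
Scanning left-to-right, naming '(' by encounter order:
  pos 0: '(' -> open internal node _0 (depth 1)
  pos 1: '(' -> open internal node _1 (depth 2)
  pos 2: '(' -> open internal node _2 (depth 3)
  pos 5: '(' -> open internal node _3 (depth 4)
  pos 11: ')' -> close internal node _3 (now at depth 3)
  pos 14: ')' -> close internal node _2 (now at depth 2)
  pos 18: '(' -> open internal node _4 (depth 3)
  pos 22: ')' -> close internal node _4 (now at depth 2)
  pos 23: ')' -> close internal node _1 (now at depth 1)
  pos 26: ')' -> close internal node _0 (now at depth 0)
Total internal nodes: 5
BFS adjacency from root:
  _0: _1 F
  _1: _2 N _4
  _2: T _3 D
  _4: R C
  _3: Y X Q

Answer: _0: _1 F
_1: _2 N _4
_2: T _3 D
_4: R C
_3: Y X Q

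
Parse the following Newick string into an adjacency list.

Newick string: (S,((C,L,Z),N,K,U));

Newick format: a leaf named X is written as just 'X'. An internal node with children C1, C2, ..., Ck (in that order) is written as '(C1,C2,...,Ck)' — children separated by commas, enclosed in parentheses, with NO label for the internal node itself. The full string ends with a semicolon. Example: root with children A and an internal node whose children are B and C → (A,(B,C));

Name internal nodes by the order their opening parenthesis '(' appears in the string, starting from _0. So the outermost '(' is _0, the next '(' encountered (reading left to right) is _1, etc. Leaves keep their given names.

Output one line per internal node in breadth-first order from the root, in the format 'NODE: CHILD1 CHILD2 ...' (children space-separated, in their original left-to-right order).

Input: (S,((C,L,Z),N,K,U));
Scanning left-to-right, naming '(' by encounter order:
  pos 0: '(' -> open internal node _0 (depth 1)
  pos 3: '(' -> open internal node _1 (depth 2)
  pos 4: '(' -> open internal node _2 (depth 3)
  pos 10: ')' -> close internal node _2 (now at depth 2)
  pos 17: ')' -> close internal node _1 (now at depth 1)
  pos 18: ')' -> close internal node _0 (now at depth 0)
Total internal nodes: 3
BFS adjacency from root:
  _0: S _1
  _1: _2 N K U
  _2: C L Z

Answer: _0: S _1
_1: _2 N K U
_2: C L Z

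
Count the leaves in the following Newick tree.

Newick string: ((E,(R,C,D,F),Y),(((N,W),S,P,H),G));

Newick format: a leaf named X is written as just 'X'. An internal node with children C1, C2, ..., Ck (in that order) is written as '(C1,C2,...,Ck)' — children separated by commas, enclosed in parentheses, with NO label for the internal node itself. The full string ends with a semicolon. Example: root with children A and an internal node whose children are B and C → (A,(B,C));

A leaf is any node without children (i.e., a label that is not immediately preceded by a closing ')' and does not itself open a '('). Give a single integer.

Answer: 12

Derivation:
Newick: ((E,(R,C,D,F),Y),(((N,W),S,P,H),G));
Scan left-to-right; a leaf is any maximal label run not followed by '(':
  pos 2: leaf 'E' → count = 1
  pos 5: leaf 'R' → count = 2
  pos 7: leaf 'C' → count = 3
  pos 9: leaf 'D' → count = 4
  pos 11: leaf 'F' → count = 5
  pos 14: leaf 'Y' → count = 6
  pos 20: leaf 'N' → count = 7
  pos 22: leaf 'W' → count = 8
  pos 25: leaf 'S' → count = 9
  pos 27: leaf 'P' → count = 10
  pos 29: leaf 'H' → count = 11
  pos 32: leaf 'G' → count = 12
Total leaves: 12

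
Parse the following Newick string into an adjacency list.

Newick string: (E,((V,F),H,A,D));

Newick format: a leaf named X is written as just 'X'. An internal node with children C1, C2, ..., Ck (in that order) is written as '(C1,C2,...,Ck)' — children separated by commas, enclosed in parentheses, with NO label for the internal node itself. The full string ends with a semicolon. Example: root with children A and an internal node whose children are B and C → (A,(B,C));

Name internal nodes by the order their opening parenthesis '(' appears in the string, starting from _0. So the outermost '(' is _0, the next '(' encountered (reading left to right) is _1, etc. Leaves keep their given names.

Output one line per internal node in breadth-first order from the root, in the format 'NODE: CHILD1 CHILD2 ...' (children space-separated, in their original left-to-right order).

Input: (E,((V,F),H,A,D));
Scanning left-to-right, naming '(' by encounter order:
  pos 0: '(' -> open internal node _0 (depth 1)
  pos 3: '(' -> open internal node _1 (depth 2)
  pos 4: '(' -> open internal node _2 (depth 3)
  pos 8: ')' -> close internal node _2 (now at depth 2)
  pos 15: ')' -> close internal node _1 (now at depth 1)
  pos 16: ')' -> close internal node _0 (now at depth 0)
Total internal nodes: 3
BFS adjacency from root:
  _0: E _1
  _1: _2 H A D
  _2: V F

Answer: _0: E _1
_1: _2 H A D
_2: V F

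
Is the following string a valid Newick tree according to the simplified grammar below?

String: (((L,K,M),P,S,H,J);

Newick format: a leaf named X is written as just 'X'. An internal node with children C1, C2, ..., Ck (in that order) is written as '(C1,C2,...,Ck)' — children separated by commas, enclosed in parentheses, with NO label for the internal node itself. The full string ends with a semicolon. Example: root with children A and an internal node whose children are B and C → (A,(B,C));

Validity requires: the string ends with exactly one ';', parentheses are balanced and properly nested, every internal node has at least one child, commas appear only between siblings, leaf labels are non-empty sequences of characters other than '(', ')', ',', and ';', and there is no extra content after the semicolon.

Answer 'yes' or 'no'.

Answer: no

Derivation:
Input: (((L,K,M),P,S,H,J);
Paren balance: 3 '(' vs 2 ')' MISMATCH
Ends with single ';': True
Full parse: FAILS (expected , or ) at pos 18)
Valid: False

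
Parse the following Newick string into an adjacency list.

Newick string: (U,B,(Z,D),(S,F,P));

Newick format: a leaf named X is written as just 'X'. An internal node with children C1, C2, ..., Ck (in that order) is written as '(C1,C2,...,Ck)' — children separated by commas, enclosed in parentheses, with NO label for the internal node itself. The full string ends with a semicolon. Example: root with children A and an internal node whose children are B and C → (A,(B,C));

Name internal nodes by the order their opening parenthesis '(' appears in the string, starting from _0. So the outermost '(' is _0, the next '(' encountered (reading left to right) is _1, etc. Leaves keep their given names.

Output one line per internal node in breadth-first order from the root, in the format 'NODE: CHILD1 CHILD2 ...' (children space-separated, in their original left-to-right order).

Input: (U,B,(Z,D),(S,F,P));
Scanning left-to-right, naming '(' by encounter order:
  pos 0: '(' -> open internal node _0 (depth 1)
  pos 5: '(' -> open internal node _1 (depth 2)
  pos 9: ')' -> close internal node _1 (now at depth 1)
  pos 11: '(' -> open internal node _2 (depth 2)
  pos 17: ')' -> close internal node _2 (now at depth 1)
  pos 18: ')' -> close internal node _0 (now at depth 0)
Total internal nodes: 3
BFS adjacency from root:
  _0: U B _1 _2
  _1: Z D
  _2: S F P

Answer: _0: U B _1 _2
_1: Z D
_2: S F P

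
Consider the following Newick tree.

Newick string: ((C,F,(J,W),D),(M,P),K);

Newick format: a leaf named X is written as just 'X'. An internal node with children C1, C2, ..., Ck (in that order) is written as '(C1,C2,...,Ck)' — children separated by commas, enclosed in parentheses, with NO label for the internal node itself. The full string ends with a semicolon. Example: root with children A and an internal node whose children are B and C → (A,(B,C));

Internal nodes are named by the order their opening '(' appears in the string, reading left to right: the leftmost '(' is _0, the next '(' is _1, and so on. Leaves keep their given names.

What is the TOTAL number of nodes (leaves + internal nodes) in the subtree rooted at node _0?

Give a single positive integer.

Answer: 12

Derivation:
Newick: ((C,F,(J,W),D),(M,P),K);
Locate _0: it is the '(' at position 0 (the 1st '(' reading left to right).
Query: subtree rooted at _0
_0: subtree_size = 1 + 11
  _1: subtree_size = 1 + 6
    C: subtree_size = 1 + 0
    F: subtree_size = 1 + 0
    _2: subtree_size = 1 + 2
      J: subtree_size = 1 + 0
      W: subtree_size = 1 + 0
    D: subtree_size = 1 + 0
  _3: subtree_size = 1 + 2
    M: subtree_size = 1 + 0
    P: subtree_size = 1 + 0
  K: subtree_size = 1 + 0
Total subtree size of _0: 12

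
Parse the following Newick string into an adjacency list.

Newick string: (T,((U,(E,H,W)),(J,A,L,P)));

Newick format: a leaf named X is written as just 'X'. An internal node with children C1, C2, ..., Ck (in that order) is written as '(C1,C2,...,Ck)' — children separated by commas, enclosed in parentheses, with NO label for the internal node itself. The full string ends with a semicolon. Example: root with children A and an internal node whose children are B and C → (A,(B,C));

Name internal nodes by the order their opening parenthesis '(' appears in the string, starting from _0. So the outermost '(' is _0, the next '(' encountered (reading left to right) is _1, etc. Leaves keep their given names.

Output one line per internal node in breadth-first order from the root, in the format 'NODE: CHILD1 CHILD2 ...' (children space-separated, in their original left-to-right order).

Answer: _0: T _1
_1: _2 _4
_2: U _3
_4: J A L P
_3: E H W

Derivation:
Input: (T,((U,(E,H,W)),(J,A,L,P)));
Scanning left-to-right, naming '(' by encounter order:
  pos 0: '(' -> open internal node _0 (depth 1)
  pos 3: '(' -> open internal node _1 (depth 2)
  pos 4: '(' -> open internal node _2 (depth 3)
  pos 7: '(' -> open internal node _3 (depth 4)
  pos 13: ')' -> close internal node _3 (now at depth 3)
  pos 14: ')' -> close internal node _2 (now at depth 2)
  pos 16: '(' -> open internal node _4 (depth 3)
  pos 24: ')' -> close internal node _4 (now at depth 2)
  pos 25: ')' -> close internal node _1 (now at depth 1)
  pos 26: ')' -> close internal node _0 (now at depth 0)
Total internal nodes: 5
BFS adjacency from root:
  _0: T _1
  _1: _2 _4
  _2: U _3
  _4: J A L P
  _3: E H W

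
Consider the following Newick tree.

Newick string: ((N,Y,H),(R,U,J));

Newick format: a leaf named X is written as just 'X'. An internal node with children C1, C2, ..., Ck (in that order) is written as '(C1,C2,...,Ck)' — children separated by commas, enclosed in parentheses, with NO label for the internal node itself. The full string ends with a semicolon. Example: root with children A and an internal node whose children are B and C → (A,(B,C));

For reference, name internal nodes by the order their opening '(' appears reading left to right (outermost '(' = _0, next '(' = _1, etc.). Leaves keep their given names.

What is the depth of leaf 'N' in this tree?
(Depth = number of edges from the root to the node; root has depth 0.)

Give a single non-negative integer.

Answer: 2

Derivation:
Newick: ((N,Y,H),(R,U,J));
Naming internals by '(' encounter order: outermost '(' = _0, next = _1, ...
Query node: N
Path from root: _0 -> _1 -> N
Depth of N: 2 (number of edges from root)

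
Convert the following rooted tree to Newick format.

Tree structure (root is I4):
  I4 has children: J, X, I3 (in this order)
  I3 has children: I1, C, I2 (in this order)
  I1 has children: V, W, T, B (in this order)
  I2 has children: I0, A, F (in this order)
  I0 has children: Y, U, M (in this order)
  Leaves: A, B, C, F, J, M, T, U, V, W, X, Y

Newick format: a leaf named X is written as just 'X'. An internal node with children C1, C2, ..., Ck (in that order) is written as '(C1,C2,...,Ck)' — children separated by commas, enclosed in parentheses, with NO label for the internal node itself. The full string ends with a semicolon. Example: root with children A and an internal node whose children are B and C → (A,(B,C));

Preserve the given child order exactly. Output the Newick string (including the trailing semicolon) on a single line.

internal I4 with children ['J', 'X', 'I3']
  leaf 'J' → 'J'
  leaf 'X' → 'X'
  internal I3 with children ['I1', 'C', 'I2']
    internal I1 with children ['V', 'W', 'T', 'B']
      leaf 'V' → 'V'
      leaf 'W' → 'W'
      leaf 'T' → 'T'
      leaf 'B' → 'B'
    → '(V,W,T,B)'
    leaf 'C' → 'C'
    internal I2 with children ['I0', 'A', 'F']
      internal I0 with children ['Y', 'U', 'M']
        leaf 'Y' → 'Y'
        leaf 'U' → 'U'
        leaf 'M' → 'M'
      → '(Y,U,M)'
      leaf 'A' → 'A'
      leaf 'F' → 'F'
    → '((Y,U,M),A,F)'
  → '((V,W,T,B),C,((Y,U,M),A,F))'
→ '(J,X,((V,W,T,B),C,((Y,U,M),A,F)))'
Final: (J,X,((V,W,T,B),C,((Y,U,M),A,F)));

Answer: (J,X,((V,W,T,B),C,((Y,U,M),A,F)));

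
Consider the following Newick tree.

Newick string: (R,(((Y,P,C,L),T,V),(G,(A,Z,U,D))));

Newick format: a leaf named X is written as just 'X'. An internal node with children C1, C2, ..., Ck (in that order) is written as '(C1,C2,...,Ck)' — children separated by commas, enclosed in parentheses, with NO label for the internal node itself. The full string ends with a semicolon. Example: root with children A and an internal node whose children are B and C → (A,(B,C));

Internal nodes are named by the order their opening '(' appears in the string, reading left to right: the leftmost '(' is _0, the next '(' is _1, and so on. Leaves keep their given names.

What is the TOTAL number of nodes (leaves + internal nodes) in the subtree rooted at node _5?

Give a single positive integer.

Newick: (R,(((Y,P,C,L),T,V),(G,(A,Z,U,D))));
Locate _5: it is the '(' at position 23 (the 6th '(' reading left to right).
Query: subtree rooted at _5
_5: subtree_size = 1 + 4
  A: subtree_size = 1 + 0
  Z: subtree_size = 1 + 0
  U: subtree_size = 1 + 0
  D: subtree_size = 1 + 0
Total subtree size of _5: 5

Answer: 5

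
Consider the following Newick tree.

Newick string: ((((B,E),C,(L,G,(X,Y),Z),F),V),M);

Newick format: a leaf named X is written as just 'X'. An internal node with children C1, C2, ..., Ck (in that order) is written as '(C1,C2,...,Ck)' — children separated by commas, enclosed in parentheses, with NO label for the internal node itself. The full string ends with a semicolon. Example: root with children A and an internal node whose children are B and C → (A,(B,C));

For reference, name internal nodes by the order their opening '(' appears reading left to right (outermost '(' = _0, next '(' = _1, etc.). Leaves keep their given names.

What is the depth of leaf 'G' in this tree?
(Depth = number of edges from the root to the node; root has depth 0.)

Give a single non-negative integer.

Newick: ((((B,E),C,(L,G,(X,Y),Z),F),V),M);
Naming internals by '(' encounter order: outermost '(' = _0, next = _1, ...
Query node: G
Path from root: _0 -> _1 -> _2 -> _4 -> G
Depth of G: 4 (number of edges from root)

Answer: 4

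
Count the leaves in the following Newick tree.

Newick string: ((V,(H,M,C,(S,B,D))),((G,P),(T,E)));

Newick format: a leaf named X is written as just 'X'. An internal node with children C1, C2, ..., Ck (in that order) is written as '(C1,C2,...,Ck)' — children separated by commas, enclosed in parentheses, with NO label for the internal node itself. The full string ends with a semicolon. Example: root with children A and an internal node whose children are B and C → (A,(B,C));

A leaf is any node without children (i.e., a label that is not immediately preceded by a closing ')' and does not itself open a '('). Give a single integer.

Answer: 11

Derivation:
Newick: ((V,(H,M,C,(S,B,D))),((G,P),(T,E)));
Scan left-to-right; a leaf is any maximal label run not followed by '(':
  pos 2: leaf 'V' → count = 1
  pos 5: leaf 'H' → count = 2
  pos 7: leaf 'M' → count = 3
  pos 9: leaf 'C' → count = 4
  pos 12: leaf 'S' → count = 5
  pos 14: leaf 'B' → count = 6
  pos 16: leaf 'D' → count = 7
  pos 23: leaf 'G' → count = 8
  pos 25: leaf 'P' → count = 9
  pos 29: leaf 'T' → count = 10
  pos 31: leaf 'E' → count = 11
Total leaves: 11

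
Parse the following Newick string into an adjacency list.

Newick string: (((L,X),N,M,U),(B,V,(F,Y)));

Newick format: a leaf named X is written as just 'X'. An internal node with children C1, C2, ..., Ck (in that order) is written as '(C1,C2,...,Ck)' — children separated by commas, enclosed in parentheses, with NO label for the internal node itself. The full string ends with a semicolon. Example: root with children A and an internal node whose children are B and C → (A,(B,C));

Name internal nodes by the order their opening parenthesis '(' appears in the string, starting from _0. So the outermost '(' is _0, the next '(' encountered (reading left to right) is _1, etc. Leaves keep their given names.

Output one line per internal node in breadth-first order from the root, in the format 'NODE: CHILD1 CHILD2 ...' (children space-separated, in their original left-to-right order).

Input: (((L,X),N,M,U),(B,V,(F,Y)));
Scanning left-to-right, naming '(' by encounter order:
  pos 0: '(' -> open internal node _0 (depth 1)
  pos 1: '(' -> open internal node _1 (depth 2)
  pos 2: '(' -> open internal node _2 (depth 3)
  pos 6: ')' -> close internal node _2 (now at depth 2)
  pos 13: ')' -> close internal node _1 (now at depth 1)
  pos 15: '(' -> open internal node _3 (depth 2)
  pos 20: '(' -> open internal node _4 (depth 3)
  pos 24: ')' -> close internal node _4 (now at depth 2)
  pos 25: ')' -> close internal node _3 (now at depth 1)
  pos 26: ')' -> close internal node _0 (now at depth 0)
Total internal nodes: 5
BFS adjacency from root:
  _0: _1 _3
  _1: _2 N M U
  _3: B V _4
  _2: L X
  _4: F Y

Answer: _0: _1 _3
_1: _2 N M U
_3: B V _4
_2: L X
_4: F Y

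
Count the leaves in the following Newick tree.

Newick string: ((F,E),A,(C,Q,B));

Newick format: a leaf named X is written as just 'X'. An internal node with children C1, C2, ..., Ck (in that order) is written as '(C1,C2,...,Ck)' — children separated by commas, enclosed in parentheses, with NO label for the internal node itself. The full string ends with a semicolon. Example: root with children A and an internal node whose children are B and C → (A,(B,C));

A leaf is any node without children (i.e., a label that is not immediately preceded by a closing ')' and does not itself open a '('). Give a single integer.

Newick: ((F,E),A,(C,Q,B));
Scan left-to-right; a leaf is any maximal label run not followed by '(':
  pos 2: leaf 'F' → count = 1
  pos 4: leaf 'E' → count = 2
  pos 7: leaf 'A' → count = 3
  pos 10: leaf 'C' → count = 4
  pos 12: leaf 'Q' → count = 5
  pos 14: leaf 'B' → count = 6
Total leaves: 6

Answer: 6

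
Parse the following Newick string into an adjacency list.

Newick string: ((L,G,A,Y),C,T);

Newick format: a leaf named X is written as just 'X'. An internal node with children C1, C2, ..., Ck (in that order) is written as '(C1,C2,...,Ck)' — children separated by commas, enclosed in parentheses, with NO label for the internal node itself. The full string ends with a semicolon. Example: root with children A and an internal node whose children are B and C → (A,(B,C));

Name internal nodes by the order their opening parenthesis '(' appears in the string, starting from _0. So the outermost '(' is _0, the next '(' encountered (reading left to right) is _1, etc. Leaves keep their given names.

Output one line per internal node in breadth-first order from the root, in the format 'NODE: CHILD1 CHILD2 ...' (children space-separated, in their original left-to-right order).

Answer: _0: _1 C T
_1: L G A Y

Derivation:
Input: ((L,G,A,Y),C,T);
Scanning left-to-right, naming '(' by encounter order:
  pos 0: '(' -> open internal node _0 (depth 1)
  pos 1: '(' -> open internal node _1 (depth 2)
  pos 9: ')' -> close internal node _1 (now at depth 1)
  pos 14: ')' -> close internal node _0 (now at depth 0)
Total internal nodes: 2
BFS adjacency from root:
  _0: _1 C T
  _1: L G A Y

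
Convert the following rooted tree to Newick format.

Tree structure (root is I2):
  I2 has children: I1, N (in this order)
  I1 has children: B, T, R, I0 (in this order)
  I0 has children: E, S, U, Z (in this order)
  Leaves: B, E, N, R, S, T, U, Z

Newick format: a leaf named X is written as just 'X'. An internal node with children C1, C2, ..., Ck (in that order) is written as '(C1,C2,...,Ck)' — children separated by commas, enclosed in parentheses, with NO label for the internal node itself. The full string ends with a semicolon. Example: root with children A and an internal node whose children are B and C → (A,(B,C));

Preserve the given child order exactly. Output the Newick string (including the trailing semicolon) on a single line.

Answer: ((B,T,R,(E,S,U,Z)),N);

Derivation:
internal I2 with children ['I1', 'N']
  internal I1 with children ['B', 'T', 'R', 'I0']
    leaf 'B' → 'B'
    leaf 'T' → 'T'
    leaf 'R' → 'R'
    internal I0 with children ['E', 'S', 'U', 'Z']
      leaf 'E' → 'E'
      leaf 'S' → 'S'
      leaf 'U' → 'U'
      leaf 'Z' → 'Z'
    → '(E,S,U,Z)'
  → '(B,T,R,(E,S,U,Z))'
  leaf 'N' → 'N'
→ '((B,T,R,(E,S,U,Z)),N)'
Final: ((B,T,R,(E,S,U,Z)),N);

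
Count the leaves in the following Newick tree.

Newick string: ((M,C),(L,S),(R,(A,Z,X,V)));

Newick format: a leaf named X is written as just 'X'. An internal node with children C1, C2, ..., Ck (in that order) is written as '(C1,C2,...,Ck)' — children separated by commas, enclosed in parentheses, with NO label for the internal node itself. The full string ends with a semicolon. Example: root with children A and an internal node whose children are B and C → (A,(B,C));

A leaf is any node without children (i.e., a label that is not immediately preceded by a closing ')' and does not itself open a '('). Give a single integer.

Answer: 9

Derivation:
Newick: ((M,C),(L,S),(R,(A,Z,X,V)));
Scan left-to-right; a leaf is any maximal label run not followed by '(':
  pos 2: leaf 'M' → count = 1
  pos 4: leaf 'C' → count = 2
  pos 8: leaf 'L' → count = 3
  pos 10: leaf 'S' → count = 4
  pos 14: leaf 'R' → count = 5
  pos 17: leaf 'A' → count = 6
  pos 19: leaf 'Z' → count = 7
  pos 21: leaf 'X' → count = 8
  pos 23: leaf 'V' → count = 9
Total leaves: 9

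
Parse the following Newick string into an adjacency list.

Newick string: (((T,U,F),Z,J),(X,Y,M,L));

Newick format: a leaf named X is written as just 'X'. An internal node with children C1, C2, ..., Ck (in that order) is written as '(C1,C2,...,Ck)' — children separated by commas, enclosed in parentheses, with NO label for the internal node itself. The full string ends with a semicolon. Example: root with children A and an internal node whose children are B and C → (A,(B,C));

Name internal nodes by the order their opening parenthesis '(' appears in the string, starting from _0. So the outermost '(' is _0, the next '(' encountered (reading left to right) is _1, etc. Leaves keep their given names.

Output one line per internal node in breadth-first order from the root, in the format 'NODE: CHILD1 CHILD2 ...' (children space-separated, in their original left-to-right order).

Input: (((T,U,F),Z,J),(X,Y,M,L));
Scanning left-to-right, naming '(' by encounter order:
  pos 0: '(' -> open internal node _0 (depth 1)
  pos 1: '(' -> open internal node _1 (depth 2)
  pos 2: '(' -> open internal node _2 (depth 3)
  pos 8: ')' -> close internal node _2 (now at depth 2)
  pos 13: ')' -> close internal node _1 (now at depth 1)
  pos 15: '(' -> open internal node _3 (depth 2)
  pos 23: ')' -> close internal node _3 (now at depth 1)
  pos 24: ')' -> close internal node _0 (now at depth 0)
Total internal nodes: 4
BFS adjacency from root:
  _0: _1 _3
  _1: _2 Z J
  _3: X Y M L
  _2: T U F

Answer: _0: _1 _3
_1: _2 Z J
_3: X Y M L
_2: T U F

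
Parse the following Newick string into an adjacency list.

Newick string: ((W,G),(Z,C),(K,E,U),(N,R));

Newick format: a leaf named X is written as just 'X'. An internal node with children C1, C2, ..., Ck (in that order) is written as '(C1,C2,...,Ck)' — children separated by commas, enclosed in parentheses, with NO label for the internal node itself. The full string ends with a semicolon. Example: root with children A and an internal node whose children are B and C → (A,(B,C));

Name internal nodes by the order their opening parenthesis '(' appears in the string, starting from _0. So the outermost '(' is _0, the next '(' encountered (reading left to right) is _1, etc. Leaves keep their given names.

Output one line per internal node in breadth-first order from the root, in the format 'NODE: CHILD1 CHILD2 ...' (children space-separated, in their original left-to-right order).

Answer: _0: _1 _2 _3 _4
_1: W G
_2: Z C
_3: K E U
_4: N R

Derivation:
Input: ((W,G),(Z,C),(K,E,U),(N,R));
Scanning left-to-right, naming '(' by encounter order:
  pos 0: '(' -> open internal node _0 (depth 1)
  pos 1: '(' -> open internal node _1 (depth 2)
  pos 5: ')' -> close internal node _1 (now at depth 1)
  pos 7: '(' -> open internal node _2 (depth 2)
  pos 11: ')' -> close internal node _2 (now at depth 1)
  pos 13: '(' -> open internal node _3 (depth 2)
  pos 19: ')' -> close internal node _3 (now at depth 1)
  pos 21: '(' -> open internal node _4 (depth 2)
  pos 25: ')' -> close internal node _4 (now at depth 1)
  pos 26: ')' -> close internal node _0 (now at depth 0)
Total internal nodes: 5
BFS adjacency from root:
  _0: _1 _2 _3 _4
  _1: W G
  _2: Z C
  _3: K E U
  _4: N R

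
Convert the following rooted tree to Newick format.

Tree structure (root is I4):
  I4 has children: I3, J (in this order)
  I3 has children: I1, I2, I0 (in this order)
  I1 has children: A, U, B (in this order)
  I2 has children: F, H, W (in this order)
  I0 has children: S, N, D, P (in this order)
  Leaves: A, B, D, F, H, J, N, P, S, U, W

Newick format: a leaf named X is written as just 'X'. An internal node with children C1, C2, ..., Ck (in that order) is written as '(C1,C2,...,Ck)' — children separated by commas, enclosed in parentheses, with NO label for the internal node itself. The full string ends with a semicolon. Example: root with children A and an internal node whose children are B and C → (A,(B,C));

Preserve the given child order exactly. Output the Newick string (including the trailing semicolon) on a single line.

Answer: (((A,U,B),(F,H,W),(S,N,D,P)),J);

Derivation:
internal I4 with children ['I3', 'J']
  internal I3 with children ['I1', 'I2', 'I0']
    internal I1 with children ['A', 'U', 'B']
      leaf 'A' → 'A'
      leaf 'U' → 'U'
      leaf 'B' → 'B'
    → '(A,U,B)'
    internal I2 with children ['F', 'H', 'W']
      leaf 'F' → 'F'
      leaf 'H' → 'H'
      leaf 'W' → 'W'
    → '(F,H,W)'
    internal I0 with children ['S', 'N', 'D', 'P']
      leaf 'S' → 'S'
      leaf 'N' → 'N'
      leaf 'D' → 'D'
      leaf 'P' → 'P'
    → '(S,N,D,P)'
  → '((A,U,B),(F,H,W),(S,N,D,P))'
  leaf 'J' → 'J'
→ '(((A,U,B),(F,H,W),(S,N,D,P)),J)'
Final: (((A,U,B),(F,H,W),(S,N,D,P)),J);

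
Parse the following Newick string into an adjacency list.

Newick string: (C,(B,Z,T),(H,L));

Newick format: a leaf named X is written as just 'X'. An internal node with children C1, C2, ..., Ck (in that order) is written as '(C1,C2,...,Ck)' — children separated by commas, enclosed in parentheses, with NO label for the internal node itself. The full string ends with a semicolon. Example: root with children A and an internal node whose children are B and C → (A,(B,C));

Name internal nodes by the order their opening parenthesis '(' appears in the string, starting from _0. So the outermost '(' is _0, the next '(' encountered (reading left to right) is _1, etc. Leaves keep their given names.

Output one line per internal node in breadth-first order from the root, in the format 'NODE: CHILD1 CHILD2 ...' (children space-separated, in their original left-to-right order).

Answer: _0: C _1 _2
_1: B Z T
_2: H L

Derivation:
Input: (C,(B,Z,T),(H,L));
Scanning left-to-right, naming '(' by encounter order:
  pos 0: '(' -> open internal node _0 (depth 1)
  pos 3: '(' -> open internal node _1 (depth 2)
  pos 9: ')' -> close internal node _1 (now at depth 1)
  pos 11: '(' -> open internal node _2 (depth 2)
  pos 15: ')' -> close internal node _2 (now at depth 1)
  pos 16: ')' -> close internal node _0 (now at depth 0)
Total internal nodes: 3
BFS adjacency from root:
  _0: C _1 _2
  _1: B Z T
  _2: H L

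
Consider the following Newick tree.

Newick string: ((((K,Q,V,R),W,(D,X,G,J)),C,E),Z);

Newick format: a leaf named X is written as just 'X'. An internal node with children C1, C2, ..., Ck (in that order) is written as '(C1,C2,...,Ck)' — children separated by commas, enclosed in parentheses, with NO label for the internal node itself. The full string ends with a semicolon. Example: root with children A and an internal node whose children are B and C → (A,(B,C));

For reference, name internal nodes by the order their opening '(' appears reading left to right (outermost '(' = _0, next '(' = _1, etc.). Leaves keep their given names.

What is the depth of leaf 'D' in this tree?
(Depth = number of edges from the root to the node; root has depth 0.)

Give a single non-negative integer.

Newick: ((((K,Q,V,R),W,(D,X,G,J)),C,E),Z);
Naming internals by '(' encounter order: outermost '(' = _0, next = _1, ...
Query node: D
Path from root: _0 -> _1 -> _2 -> _4 -> D
Depth of D: 4 (number of edges from root)

Answer: 4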